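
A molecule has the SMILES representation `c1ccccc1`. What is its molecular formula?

C6H6

Atom tally by fragment:
  benzene ring core → C:6 H:6
Element totals:
  C: 6
  H: 6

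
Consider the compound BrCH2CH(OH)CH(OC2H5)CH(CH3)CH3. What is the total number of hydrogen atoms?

17

Atom tally by fragment:
  BrCH2 → C:1 H:2 Br:1
  CH(OH) → C:1 H:2 O:1
  CH(OC2H5) → C:3 H:6 O:1
  CH(CH3) → C:2 H:4
  CH3 → C:1 H:3
Element totals:
  C: 8
  H: 17
  Br: 1
  O: 2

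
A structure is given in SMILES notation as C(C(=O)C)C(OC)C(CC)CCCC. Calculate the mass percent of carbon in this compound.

71.95%

Atom tally by fragment:
  CH3COCH2 → C:3 H:5 O:1
  CH(OCH3) → C:2 H:4 O:1
  CH(C2H5) → C:3 H:6
  CH2 → C:1 H:2
  CH2 → C:1 H:2
  CH2 → C:1 H:2
  CH3 → C:1 H:3
Element totals:
  C: 12
  H: 24
  O: 2
Molecular formula: C12H24O2.
Molar mass = 200.322 g/mol.
Mass from C: 12 × 12.011 = 144.132 g/mol.
%C = 144.132 / 200.322 × 100 = 71.95%.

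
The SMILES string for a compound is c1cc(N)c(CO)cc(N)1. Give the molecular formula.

Atom tally by fragment:
  benzene ring core → C:6 H:6
  (− 3 ring H displaced by substituents)
  + NH2 → N:1 H:2
  + CH2OH → C:1 H:3 O:1
  + NH2 → N:1 H:2
Element totals:
  C: 7
  H: 10
  N: 2
  O: 1

C7H10N2O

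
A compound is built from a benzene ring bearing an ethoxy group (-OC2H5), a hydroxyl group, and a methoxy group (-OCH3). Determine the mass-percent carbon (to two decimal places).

64.27%

Atom tally by fragment:
  benzene ring core → C:6 H:6
  (− 3 ring H displaced by substituents)
  + OC2H5 → C:2 H:5 O:1
  + OH → O:1 H:1
  + OCH3 → C:1 H:3 O:1
Element totals:
  C: 9
  H: 12
  O: 3
Molecular formula: C9H12O3.
Molar mass = 168.192 g/mol.
Mass from C: 9 × 12.011 = 108.099 g/mol.
%C = 108.099 / 168.192 × 100 = 64.27%.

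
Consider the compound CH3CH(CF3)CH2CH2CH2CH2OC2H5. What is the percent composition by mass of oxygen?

8.07%

Atom tally by fragment:
  CH3 → C:1 H:3
  CH(CF3) → C:2 H:1 F:3
  CH2 → C:1 H:2
  CH2 → C:1 H:2
  CH2 → C:1 H:2
  CH2OC2H5 → C:3 H:7 O:1
Element totals:
  C: 9
  H: 17
  F: 3
  O: 1
Molecular formula: C9H17F3O.
Molar mass = 198.228 g/mol.
Mass from O: 1 × 15.999 = 15.999 g/mol.
%O = 15.999 / 198.228 × 100 = 8.07%.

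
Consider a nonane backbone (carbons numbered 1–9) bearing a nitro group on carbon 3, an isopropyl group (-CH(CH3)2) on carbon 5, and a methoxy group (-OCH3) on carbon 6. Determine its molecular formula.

Atom tally by fragment:
  CH3 → C:1 H:3
  CH2 → C:1 H:2
  CH(NO2) → C:1 H:1 N:1 O:2
  CH2 → C:1 H:2
  CH(CH(CH3)2) → C:4 H:8
  CH(OCH3) → C:2 H:4 O:1
  CH2 → C:1 H:2
  CH2 → C:1 H:2
  CH3 → C:1 H:3
Element totals:
  C: 13
  H: 27
  N: 1
  O: 3

C13H27NO3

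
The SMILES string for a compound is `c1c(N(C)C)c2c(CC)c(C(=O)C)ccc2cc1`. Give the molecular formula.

Atom tally by fragment:
  naphthalene ring system core → C:10 H:8
  (− 3 ring H displaced by substituents)
  + N(CH3)2 → N:1 C:2 H:6
  + C2H5 → C:2 H:5
  + COCH3 → C:2 H:3 O:1
Element totals:
  C: 16
  H: 19
  N: 1
  O: 1

C16H19NO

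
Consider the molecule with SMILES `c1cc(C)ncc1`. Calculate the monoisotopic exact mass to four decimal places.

Atom tally by fragment:
  pyridine ring core → C:5 H:5 N:1
  (− 1 ring H displaced by substituents)
  + CH3 → C:1 H:3
Element totals:
  C: 6
  H: 7
  N: 1
Molecular formula: C6H7N.
  M = 6(12.0) + 7(1.007825) + 14.003074
    = 72.000000 + 7.054775 + 14.003074 = 93.057849

93.0578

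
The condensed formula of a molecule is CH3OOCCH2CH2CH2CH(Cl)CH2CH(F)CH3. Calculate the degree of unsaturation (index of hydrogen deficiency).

Atom tally by fragment:
  CH3OOCCH2 → C:3 H:5 O:2
  CH2 → C:1 H:2
  CH2 → C:1 H:2
  CH(Cl) → C:1 H:1 Cl:1
  CH2 → C:1 H:2
  CH(F) → C:1 H:1 F:1
  CH3 → C:1 H:3
Element totals:
  C: 9
  H: 16
  Cl: 1
  F: 1
  O: 2
Molecular formula: C9H16ClFO2.
DoU = (2C + 2 + N − H − X) / 2 = (2·9 + 2 + 0 − 16 − 2) / 2 = 1.

1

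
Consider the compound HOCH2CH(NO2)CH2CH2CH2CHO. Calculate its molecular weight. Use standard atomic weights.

Atom tally by fragment:
  HOCH2 → C:1 H:3 O:1
  CH(NO2) → C:1 H:1 N:1 O:2
  CH2 → C:1 H:2
  CH2 → C:1 H:2
  CH2CHO → C:2 H:3 O:1
Element totals:
  C: 6
  H: 11
  N: 1
  O: 4
Molecular formula: C6H11NO4.
  M = 6(12.011) + 11(1.008) + 14.007 + 4(15.999)
    = 72.066 + 11.088 + 14.007 + 63.996 = 161.157

161.16 g/mol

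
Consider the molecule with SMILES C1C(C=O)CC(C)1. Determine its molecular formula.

C6H10O

Atom tally by fragment:
  cyclobutane ring core → C:4 H:8
  (− 2 ring H displaced by substituents)
  + CHO → C:1 H:1 O:1
  + CH3 → C:1 H:3
Element totals:
  C: 6
  H: 10
  O: 1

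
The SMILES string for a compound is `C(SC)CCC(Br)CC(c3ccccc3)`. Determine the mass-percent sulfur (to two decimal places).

Atom tally by fragment:
  CH3SCH2 → C:2 H:5 S:1
  CH2 → C:1 H:2
  CH2 → C:1 H:2
  CH(Br) → C:1 H:1 Br:1
  CH2 → C:1 H:2
  CH2C6H5 → C:7 H:7
Element totals:
  C: 13
  H: 19
  Br: 1
  S: 1
Molecular formula: C13H19BrS.
Molar mass = 287.259 g/mol.
Mass from S: 1 × 32.06 = 32.060 g/mol.
%S = 32.060 / 287.259 × 100 = 11.16%.

11.16%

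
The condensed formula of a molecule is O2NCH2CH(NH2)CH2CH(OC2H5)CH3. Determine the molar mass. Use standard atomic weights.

176.22 g/mol

Atom tally by fragment:
  O2NCH2 → C:1 H:2 N:1 O:2
  CH(NH2) → C:1 H:3 N:1
  CH2 → C:1 H:2
  CH(OC2H5) → C:3 H:6 O:1
  CH3 → C:1 H:3
Element totals:
  C: 7
  H: 16
  N: 2
  O: 3
Molecular formula: C7H16N2O3.
  M = 7(12.011) + 16(1.008) + 2(14.007) + 3(15.999)
    = 84.077 + 16.128 + 28.014 + 47.997 = 176.216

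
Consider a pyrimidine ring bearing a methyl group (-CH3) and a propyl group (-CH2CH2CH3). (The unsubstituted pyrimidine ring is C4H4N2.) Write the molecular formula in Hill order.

C8H12N2

Atom tally by fragment:
  pyrimidine ring core → C:4 H:4 N:2
  (− 2 ring H displaced by substituents)
  + CH3 → C:1 H:3
  + CH2CH2CH3 → C:3 H:7
Element totals:
  C: 8
  H: 12
  N: 2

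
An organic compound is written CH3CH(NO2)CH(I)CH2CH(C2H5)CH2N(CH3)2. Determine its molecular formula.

Element totals:
  C: 10
  H: 21
  I: 1
  N: 2
  O: 2

C10H21IN2O2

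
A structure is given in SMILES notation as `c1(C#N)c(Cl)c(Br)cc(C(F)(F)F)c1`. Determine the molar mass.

284.46 g/mol

Atom tally by fragment:
  benzene ring core → C:6 H:6
  (− 4 ring H displaced by substituents)
  + CN → C:1 N:1
  + Cl → Cl:1
  + Br → Br:1
  + CF3 → C:1 F:3
Element totals:
  C: 8
  H: 2
  Br: 1
  Cl: 1
  F: 3
  N: 1
Molecular formula: C8H2BrClF3N.
  M = 8(12.011) + 2(1.008) + 79.904 + 35.45 + 3(18.998) + 14.007
    = 96.088 + 2.016 + 79.904 + 35.450 + 56.994 + 14.007 = 284.459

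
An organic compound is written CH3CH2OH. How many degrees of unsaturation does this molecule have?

Atom tally by fragment:
  CH3 → C:1 H:3
  CH2OH → C:1 H:3 O:1
Element totals:
  C: 2
  H: 6
  O: 1
Molecular formula: C2H6O.
DoU = (2C + 2 + N − H − X) / 2 = (2·2 + 2 + 0 − 6 − 0) / 2 = 0.

0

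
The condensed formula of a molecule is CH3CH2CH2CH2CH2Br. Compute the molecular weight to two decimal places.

151.05 g/mol

Atom tally by fragment:
  CH3 → C:1 H:3
  CH2 → C:1 H:2
  CH2 → C:1 H:2
  CH2 → C:1 H:2
  CH2Br → C:1 H:2 Br:1
Element totals:
  C: 5
  H: 11
  Br: 1
Molecular formula: C5H11Br.
  M = 5(12.011) + 11(1.008) + 79.904
    = 60.055 + 11.088 + 79.904 = 151.047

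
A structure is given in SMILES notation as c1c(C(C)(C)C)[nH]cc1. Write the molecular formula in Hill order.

Atom tally by fragment:
  pyrrole ring core → C:4 H:5 N:1
  (− 1 ring H displaced by substituents)
  + C(CH3)3 → C:4 H:9
Element totals:
  C: 8
  H: 13
  N: 1

C8H13N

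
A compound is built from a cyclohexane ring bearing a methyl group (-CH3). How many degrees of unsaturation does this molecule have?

Atom tally by fragment:
  cyclohexane ring core → C:6 H:12
  (− 1 ring H displaced by substituents)
  + CH3 → C:1 H:3
Element totals:
  C: 7
  H: 14
Molecular formula: C7H14.
DoU = (2C + 2 + N − H − X) / 2 = (2·7 + 2 + 0 − 14 − 0) / 2 = 1.

1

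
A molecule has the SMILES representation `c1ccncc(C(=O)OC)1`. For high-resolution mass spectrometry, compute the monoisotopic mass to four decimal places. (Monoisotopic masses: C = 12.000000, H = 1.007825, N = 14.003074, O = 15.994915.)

137.0477

Atom tally by fragment:
  pyridine ring core → C:5 H:5 N:1
  (− 1 ring H displaced by substituents)
  + COOCH3 → C:2 H:3 O:2
Element totals:
  C: 7
  H: 7
  N: 1
  O: 2
Molecular formula: C7H7NO2.
  M = 7(12.0) + 7(1.007825) + 14.003074 + 2(15.994915)
    = 84.000000 + 7.054775 + 14.003074 + 31.989830 = 137.047679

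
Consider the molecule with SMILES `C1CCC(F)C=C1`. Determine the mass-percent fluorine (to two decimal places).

Atom tally by fragment:
  cyclohexene ring core → C:6 H:10
  (− 1 ring H displaced by substituents)
  + F → F:1
Element totals:
  C: 6
  H: 9
  F: 1
Molecular formula: C6H9F.
Molar mass = 100.136 g/mol.
Mass from F: 1 × 18.998 = 18.998 g/mol.
%F = 18.998 / 100.136 × 100 = 18.97%.

18.97%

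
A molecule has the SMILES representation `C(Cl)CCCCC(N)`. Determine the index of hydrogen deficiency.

Atom tally by fragment:
  ClCH2 → C:1 H:2 Cl:1
  CH2 → C:1 H:2
  CH2 → C:1 H:2
  CH2 → C:1 H:2
  CH2 → C:1 H:2
  CH2NH2 → C:1 H:4 N:1
Element totals:
  C: 6
  H: 14
  Cl: 1
  N: 1
Molecular formula: C6H14ClN.
DoU = (2C + 2 + N − H − X) / 2 = (2·6 + 2 + 1 − 14 − 1) / 2 = 0.

0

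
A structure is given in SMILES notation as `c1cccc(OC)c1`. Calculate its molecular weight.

108.14 g/mol

Atom tally by fragment:
  benzene ring core → C:6 H:6
  (− 1 ring H displaced by substituents)
  + OCH3 → C:1 H:3 O:1
Element totals:
  C: 7
  H: 8
  O: 1
Molecular formula: C7H8O.
  M = 7(12.011) + 8(1.008) + 15.999
    = 84.077 + 8.064 + 15.999 = 108.140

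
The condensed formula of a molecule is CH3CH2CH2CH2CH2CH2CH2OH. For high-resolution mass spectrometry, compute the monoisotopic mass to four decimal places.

Atom tally by fragment:
  CH3 → C:1 H:3
  CH2 → C:1 H:2
  CH2 → C:1 H:2
  CH2 → C:1 H:2
  CH2 → C:1 H:2
  CH2 → C:1 H:2
  CH2OH → C:1 H:3 O:1
Element totals:
  C: 7
  H: 16
  O: 1
Molecular formula: C7H16O.
  M = 7(12.0) + 16(1.007825) + 15.994915
    = 84.000000 + 16.125200 + 15.994915 = 116.120115

116.1201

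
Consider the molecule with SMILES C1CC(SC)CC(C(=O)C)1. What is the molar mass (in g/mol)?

158.26 g/mol

Atom tally by fragment:
  cyclopentane ring core → C:5 H:10
  (− 2 ring H displaced by substituents)
  + SCH3 → C:1 H:3 S:1
  + COCH3 → C:2 H:3 O:1
Element totals:
  C: 8
  H: 14
  O: 1
  S: 1
Molecular formula: C8H14OS.
  M = 8(12.011) + 14(1.008) + 15.999 + 32.06
    = 96.088 + 14.112 + 15.999 + 32.060 = 158.259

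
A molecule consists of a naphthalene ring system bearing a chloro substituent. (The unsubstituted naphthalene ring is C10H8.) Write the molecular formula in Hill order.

C10H7Cl

Atom tally by fragment:
  naphthalene ring system core → C:10 H:8
  (− 1 ring H displaced by substituents)
  + Cl → Cl:1
Element totals:
  C: 10
  H: 7
  Cl: 1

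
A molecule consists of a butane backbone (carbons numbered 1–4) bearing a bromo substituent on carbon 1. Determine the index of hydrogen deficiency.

Atom tally by fragment:
  BrCH2 → C:1 H:2 Br:1
  CH2 → C:1 H:2
  CH2 → C:1 H:2
  CH3 → C:1 H:3
Element totals:
  C: 4
  H: 9
  Br: 1
Molecular formula: C4H9Br.
DoU = (2C + 2 + N − H − X) / 2 = (2·4 + 2 + 0 − 9 − 1) / 2 = 0.

0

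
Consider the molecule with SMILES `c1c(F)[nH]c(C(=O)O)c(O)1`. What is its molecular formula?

Atom tally by fragment:
  pyrrole ring core → C:4 H:5 N:1
  (− 3 ring H displaced by substituents)
  + F → F:1
  + COOH → C:1 H:1 O:2
  + OH → O:1 H:1
Element totals:
  C: 5
  H: 4
  F: 1
  N: 1
  O: 3

C5H4FNO3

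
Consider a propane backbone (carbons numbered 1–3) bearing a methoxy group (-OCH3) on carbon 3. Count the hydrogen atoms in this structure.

10

Atom tally by fragment:
  CH3 → C:1 H:3
  CH2 → C:1 H:2
  CH2OCH3 → C:2 H:5 O:1
Element totals:
  C: 4
  H: 10
  O: 1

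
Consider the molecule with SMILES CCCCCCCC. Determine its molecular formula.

C8H18

Atom tally by fragment:
  CH3 → C:1 H:3
  CH2 → C:1 H:2
  CH2 → C:1 H:2
  CH2 → C:1 H:2
  CH2 → C:1 H:2
  CH2 → C:1 H:2
  CH2 → C:1 H:2
  CH3 → C:1 H:3
Element totals:
  C: 8
  H: 18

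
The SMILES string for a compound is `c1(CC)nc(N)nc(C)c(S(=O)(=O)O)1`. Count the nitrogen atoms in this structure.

3

Atom tally by fragment:
  pyrimidine ring core → C:4 H:4 N:2
  (− 4 ring H displaced by substituents)
  + C2H5 → C:2 H:5
  + NH2 → N:1 H:2
  + CH3 → C:1 H:3
  + SO3H → S:1 O:3 H:1
Element totals:
  C: 7
  H: 11
  N: 3
  O: 3
  S: 1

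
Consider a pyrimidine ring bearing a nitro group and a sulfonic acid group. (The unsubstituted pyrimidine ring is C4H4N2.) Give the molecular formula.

C4H3N3O5S

Atom tally by fragment:
  pyrimidine ring core → C:4 H:4 N:2
  (− 2 ring H displaced by substituents)
  + NO2 → N:1 O:2
  + SO3H → S:1 O:3 H:1
Element totals:
  C: 4
  H: 3
  N: 3
  O: 5
  S: 1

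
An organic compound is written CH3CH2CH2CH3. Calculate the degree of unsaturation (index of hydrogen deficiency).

0

Element totals:
  C: 4
  H: 10
Molecular formula: C4H10.
DoU = (2C + 2 + N − H − X) / 2 = (2·4 + 2 + 0 − 10 − 0) / 2 = 0.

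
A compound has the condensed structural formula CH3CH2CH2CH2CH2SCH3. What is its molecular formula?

C6H14S

Atom tally by fragment:
  CH3 → C:1 H:3
  CH2 → C:1 H:2
  CH2 → C:1 H:2
  CH2 → C:1 H:2
  CH2SCH3 → C:2 H:5 S:1
Element totals:
  C: 6
  H: 14
  S: 1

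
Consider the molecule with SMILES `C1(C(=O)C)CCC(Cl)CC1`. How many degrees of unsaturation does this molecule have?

2

Atom tally by fragment:
  cyclohexane ring core → C:6 H:12
  (− 2 ring H displaced by substituents)
  + COCH3 → C:2 H:3 O:1
  + Cl → Cl:1
Element totals:
  C: 8
  H: 13
  Cl: 1
  O: 1
Molecular formula: C8H13ClO.
DoU = (2C + 2 + N − H − X) / 2 = (2·8 + 2 + 0 − 13 − 1) / 2 = 2.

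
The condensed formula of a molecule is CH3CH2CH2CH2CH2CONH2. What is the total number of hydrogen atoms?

Atom tally by fragment:
  CH3 → C:1 H:3
  CH2 → C:1 H:2
  CH2 → C:1 H:2
  CH2 → C:1 H:2
  CH2CONH2 → C:2 H:4 O:1 N:1
Element totals:
  C: 6
  H: 13
  N: 1
  O: 1

13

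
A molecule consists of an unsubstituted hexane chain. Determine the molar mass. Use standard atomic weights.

86.18 g/mol

Atom tally by fragment:
  CH3 → C:1 H:3
  CH2 → C:1 H:2
  CH2 → C:1 H:2
  CH2 → C:1 H:2
  CH2 → C:1 H:2
  CH3 → C:1 H:3
Element totals:
  C: 6
  H: 14
Molecular formula: C6H14.
  M = 6(12.011) + 14(1.008)
    = 72.066 + 14.112 = 86.178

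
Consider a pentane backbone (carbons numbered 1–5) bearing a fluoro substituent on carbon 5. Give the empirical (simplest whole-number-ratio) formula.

C5H11F

Atom tally by fragment:
  CH3 → C:1 H:3
  CH2 → C:1 H:2
  CH2 → C:1 H:2
  CH2 → C:1 H:2
  CH2F → C:1 H:2 F:1
Element totals:
  C: 5
  H: 11
  F: 1
Molecular formula: C5H11F.
gcd of subscripts (5, 1, 11) = 1, so the empirical formula equals the molecular formula.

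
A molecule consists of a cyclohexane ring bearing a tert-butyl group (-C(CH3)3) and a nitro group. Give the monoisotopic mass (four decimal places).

185.1416

Atom tally by fragment:
  cyclohexane ring core → C:6 H:12
  (− 2 ring H displaced by substituents)
  + C(CH3)3 → C:4 H:9
  + NO2 → N:1 O:2
Element totals:
  C: 10
  H: 19
  N: 1
  O: 2
Molecular formula: C10H19NO2.
  M = 10(12.0) + 19(1.007825) + 14.003074 + 2(15.994915)
    = 120.000000 + 19.148675 + 14.003074 + 31.989830 = 185.141579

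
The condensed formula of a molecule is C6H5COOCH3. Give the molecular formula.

Element totals:
  C: 8
  H: 8
  O: 2

C8H8O2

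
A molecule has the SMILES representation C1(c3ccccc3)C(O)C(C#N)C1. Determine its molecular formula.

C11H11NO

Atom tally by fragment:
  cyclobutane ring core → C:4 H:8
  (− 3 ring H displaced by substituents)
  + C6H5 → C:6 H:5
  + OH → O:1 H:1
  + CN → C:1 N:1
Element totals:
  C: 11
  H: 11
  N: 1
  O: 1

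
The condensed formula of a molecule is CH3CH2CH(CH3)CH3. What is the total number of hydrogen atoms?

Element totals:
  C: 5
  H: 12

12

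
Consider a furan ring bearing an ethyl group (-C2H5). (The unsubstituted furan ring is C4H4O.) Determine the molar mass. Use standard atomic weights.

96.13 g/mol

Atom tally by fragment:
  furan ring core → C:4 H:4 O:1
  (− 1 ring H displaced by substituents)
  + C2H5 → C:2 H:5
Element totals:
  C: 6
  H: 8
  O: 1
Molecular formula: C6H8O.
  M = 6(12.011) + 8(1.008) + 15.999
    = 72.066 + 8.064 + 15.999 = 96.129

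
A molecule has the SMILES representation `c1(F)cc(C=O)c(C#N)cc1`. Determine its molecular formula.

Atom tally by fragment:
  benzene ring core → C:6 H:6
  (− 3 ring H displaced by substituents)
  + F → F:1
  + CHO → C:1 H:1 O:1
  + CN → C:1 N:1
Element totals:
  C: 8
  H: 4
  F: 1
  N: 1
  O: 1

C8H4FNO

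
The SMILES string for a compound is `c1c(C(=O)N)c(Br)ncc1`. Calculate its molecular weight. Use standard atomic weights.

201.02 g/mol

Atom tally by fragment:
  pyridine ring core → C:5 H:5 N:1
  (− 2 ring H displaced by substituents)
  + CONH2 → C:1 H:2 O:1 N:1
  + Br → Br:1
Element totals:
  C: 6
  H: 5
  Br: 1
  N: 2
  O: 1
Molecular formula: C6H5BrN2O.
  M = 6(12.011) + 5(1.008) + 79.904 + 2(14.007) + 15.999
    = 72.066 + 5.040 + 79.904 + 28.014 + 15.999 = 201.023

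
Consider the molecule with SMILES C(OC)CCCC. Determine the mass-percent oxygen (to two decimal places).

Atom tally by fragment:
  CH3OCH2 → C:2 H:5 O:1
  CH2 → C:1 H:2
  CH2 → C:1 H:2
  CH2 → C:1 H:2
  CH3 → C:1 H:3
Element totals:
  C: 6
  H: 14
  O: 1
Molecular formula: C6H14O.
Molar mass = 102.177 g/mol.
Mass from O: 1 × 15.999 = 15.999 g/mol.
%O = 15.999 / 102.177 × 100 = 15.66%.

15.66%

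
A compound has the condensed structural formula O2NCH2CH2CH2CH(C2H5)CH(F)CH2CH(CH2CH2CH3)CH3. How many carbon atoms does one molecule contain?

Atom tally by fragment:
  O2NCH2 → C:1 H:2 N:1 O:2
  CH2 → C:1 H:2
  CH2 → C:1 H:2
  CH(C2H5) → C:3 H:6
  CH(F) → C:1 H:1 F:1
  CH2 → C:1 H:2
  CH(CH2CH2CH3) → C:4 H:8
  CH3 → C:1 H:3
Element totals:
  C: 13
  H: 26
  F: 1
  N: 1
  O: 2

13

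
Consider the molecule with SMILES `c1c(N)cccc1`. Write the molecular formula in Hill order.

C6H7N

Atom tally by fragment:
  benzene ring core → C:6 H:6
  (− 1 ring H displaced by substituents)
  + NH2 → N:1 H:2
Element totals:
  C: 6
  H: 7
  N: 1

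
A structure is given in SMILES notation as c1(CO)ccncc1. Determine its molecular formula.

C6H7NO

Atom tally by fragment:
  pyridine ring core → C:5 H:5 N:1
  (− 1 ring H displaced by substituents)
  + CH2OH → C:1 H:3 O:1
Element totals:
  C: 6
  H: 7
  N: 1
  O: 1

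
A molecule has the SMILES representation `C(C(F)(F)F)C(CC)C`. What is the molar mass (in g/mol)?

Atom tally by fragment:
  F3CCH2 → C:2 H:2 F:3
  CH(C2H5) → C:3 H:6
  CH3 → C:1 H:3
Element totals:
  C: 6
  H: 11
  F: 3
Molecular formula: C6H11F3.
  M = 6(12.011) + 11(1.008) + 3(18.998)
    = 72.066 + 11.088 + 56.994 = 140.148

140.15 g/mol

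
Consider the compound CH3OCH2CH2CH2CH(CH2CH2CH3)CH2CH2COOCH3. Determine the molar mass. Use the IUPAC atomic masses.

216.32 g/mol

Element totals:
  C: 12
  H: 24
  O: 3
Molecular formula: C12H24O3.
  M = 12(12.011) + 24(1.008) + 3(15.999)
    = 144.132 + 24.192 + 47.997 = 216.321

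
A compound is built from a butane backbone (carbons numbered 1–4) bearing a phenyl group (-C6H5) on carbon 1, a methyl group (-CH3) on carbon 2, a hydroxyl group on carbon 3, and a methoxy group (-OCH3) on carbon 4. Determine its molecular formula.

Atom tally by fragment:
  C6H5CH2 → C:7 H:7
  CH(CH3) → C:2 H:4
  CH(OH) → C:1 H:2 O:1
  CH2OCH3 → C:2 H:5 O:1
Element totals:
  C: 12
  H: 18
  O: 2

C12H18O2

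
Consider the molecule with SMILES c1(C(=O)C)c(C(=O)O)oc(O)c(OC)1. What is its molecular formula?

C8H8O6

Atom tally by fragment:
  furan ring core → C:4 H:4 O:1
  (− 4 ring H displaced by substituents)
  + COCH3 → C:2 H:3 O:1
  + COOH → C:1 H:1 O:2
  + OH → O:1 H:1
  + OCH3 → C:1 H:3 O:1
Element totals:
  C: 8
  H: 8
  O: 6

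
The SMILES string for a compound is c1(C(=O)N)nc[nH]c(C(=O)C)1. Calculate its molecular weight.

Atom tally by fragment:
  imidazole ring core → C:3 H:4 N:2
  (− 2 ring H displaced by substituents)
  + CONH2 → C:1 H:2 O:1 N:1
  + COCH3 → C:2 H:3 O:1
Element totals:
  C: 6
  H: 7
  N: 3
  O: 2
Molecular formula: C6H7N3O2.
  M = 6(12.011) + 7(1.008) + 3(14.007) + 2(15.999)
    = 72.066 + 7.056 + 42.021 + 31.998 = 153.141

153.14 g/mol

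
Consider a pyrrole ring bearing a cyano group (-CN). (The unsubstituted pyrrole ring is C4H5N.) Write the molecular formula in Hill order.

C5H4N2

Atom tally by fragment:
  pyrrole ring core → C:4 H:5 N:1
  (− 1 ring H displaced by substituents)
  + CN → C:1 N:1
Element totals:
  C: 5
  H: 4
  N: 2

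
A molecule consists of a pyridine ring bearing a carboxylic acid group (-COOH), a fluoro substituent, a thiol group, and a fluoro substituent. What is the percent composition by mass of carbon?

Atom tally by fragment:
  pyridine ring core → C:5 H:5 N:1
  (− 4 ring H displaced by substituents)
  + COOH → C:1 H:1 O:2
  + F → F:1
  + SH → S:1 H:1
  + F → F:1
Element totals:
  C: 6
  H: 3
  F: 2
  N: 1
  O: 2
  S: 1
Molecular formula: C6H3F2NO2S.
Molar mass = 191.151 g/mol.
Mass from C: 6 × 12.011 = 72.066 g/mol.
%C = 72.066 / 191.151 × 100 = 37.70%.

37.70%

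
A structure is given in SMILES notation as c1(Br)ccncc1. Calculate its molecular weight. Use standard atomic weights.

158.00 g/mol

Atom tally by fragment:
  pyridine ring core → C:5 H:5 N:1
  (− 1 ring H displaced by substituents)
  + Br → Br:1
Element totals:
  C: 5
  H: 4
  Br: 1
  N: 1
Molecular formula: C5H4BrN.
  M = 5(12.011) + 4(1.008) + 79.904 + 14.007
    = 60.055 + 4.032 + 79.904 + 14.007 = 157.998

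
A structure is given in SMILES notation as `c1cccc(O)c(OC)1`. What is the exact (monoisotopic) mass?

Atom tally by fragment:
  benzene ring core → C:6 H:6
  (− 2 ring H displaced by substituents)
  + OH → O:1 H:1
  + OCH3 → C:1 H:3 O:1
Element totals:
  C: 7
  H: 8
  O: 2
Molecular formula: C7H8O2.
  M = 7(12.0) + 8(1.007825) + 2(15.994915)
    = 84.000000 + 8.062600 + 31.989830 = 124.052430

124.0524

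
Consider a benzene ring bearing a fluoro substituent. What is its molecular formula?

Atom tally by fragment:
  benzene ring core → C:6 H:6
  (− 1 ring H displaced by substituents)
  + F → F:1
Element totals:
  C: 6
  H: 5
  F: 1

C6H5F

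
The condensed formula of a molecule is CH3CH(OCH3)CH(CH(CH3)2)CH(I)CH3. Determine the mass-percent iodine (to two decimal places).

46.97%

Atom tally by fragment:
  CH3 → C:1 H:3
  CH(OCH3) → C:2 H:4 O:1
  CH(CH(CH3)2) → C:4 H:8
  CH(I) → C:1 H:1 I:1
  CH3 → C:1 H:3
Element totals:
  C: 9
  H: 19
  I: 1
  O: 1
Molecular formula: C9H19IO.
Molar mass = 270.154 g/mol.
Mass from I: 1 × 126.904 = 126.904 g/mol.
%I = 126.904 / 270.154 × 100 = 46.97%.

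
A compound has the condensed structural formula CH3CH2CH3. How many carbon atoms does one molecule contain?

3

Atom tally by fragment:
  CH3 → C:1 H:3
  CH2 → C:1 H:2
  CH3 → C:1 H:3
Element totals:
  C: 3
  H: 8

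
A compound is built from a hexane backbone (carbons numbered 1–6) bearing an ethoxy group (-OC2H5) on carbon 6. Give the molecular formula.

Atom tally by fragment:
  CH3 → C:1 H:3
  CH2 → C:1 H:2
  CH2 → C:1 H:2
  CH2 → C:1 H:2
  CH2 → C:1 H:2
  CH2OC2H5 → C:3 H:7 O:1
Element totals:
  C: 8
  H: 18
  O: 1

C8H18O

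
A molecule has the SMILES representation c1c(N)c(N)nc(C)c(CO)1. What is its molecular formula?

Atom tally by fragment:
  pyridine ring core → C:5 H:5 N:1
  (− 4 ring H displaced by substituents)
  + NH2 → N:1 H:2
  + NH2 → N:1 H:2
  + CH3 → C:1 H:3
  + CH2OH → C:1 H:3 O:1
Element totals:
  C: 7
  H: 11
  N: 3
  O: 1

C7H11N3O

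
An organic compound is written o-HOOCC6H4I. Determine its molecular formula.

C7H5IO2

Atom tally by fragment:
  benzene ring core → C:6 H:6
  (− 2 ring H displaced by substituents)
  + COOH → C:1 H:1 O:2
  + I → I:1
Element totals:
  C: 7
  H: 5
  I: 1
  O: 2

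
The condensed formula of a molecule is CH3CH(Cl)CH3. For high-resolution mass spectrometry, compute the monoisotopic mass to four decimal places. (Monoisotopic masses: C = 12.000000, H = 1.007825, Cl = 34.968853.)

Atom tally by fragment:
  CH3 → C:1 H:3
  CH(Cl) → C:1 H:1 Cl:1
  CH3 → C:1 H:3
Element totals:
  C: 3
  H: 7
  Cl: 1
Molecular formula: C3H7Cl.
  M = 3(12.0) + 7(1.007825) + 34.968853
    = 36.000000 + 7.054775 + 34.968853 = 78.023628

78.0236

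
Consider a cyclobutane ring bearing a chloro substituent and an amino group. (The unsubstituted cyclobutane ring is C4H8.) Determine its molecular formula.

C4H8ClN

Atom tally by fragment:
  cyclobutane ring core → C:4 H:8
  (− 2 ring H displaced by substituents)
  + Cl → Cl:1
  + NH2 → N:1 H:2
Element totals:
  C: 4
  H: 8
  Cl: 1
  N: 1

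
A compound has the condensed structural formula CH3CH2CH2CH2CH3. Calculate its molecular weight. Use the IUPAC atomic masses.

Element totals:
  C: 5
  H: 12
Molecular formula: C5H12.
  M = 5(12.011) + 12(1.008)
    = 60.055 + 12.096 = 72.151

72.15 g/mol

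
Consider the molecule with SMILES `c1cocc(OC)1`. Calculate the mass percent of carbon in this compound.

Atom tally by fragment:
  furan ring core → C:4 H:4 O:1
  (− 1 ring H displaced by substituents)
  + OCH3 → C:1 H:3 O:1
Element totals:
  C: 5
  H: 6
  O: 2
Molecular formula: C5H6O2.
Molar mass = 98.101 g/mol.
Mass from C: 5 × 12.011 = 60.055 g/mol.
%C = 60.055 / 98.101 × 100 = 61.22%.

61.22%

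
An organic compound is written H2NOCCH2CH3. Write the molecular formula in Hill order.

C3H7NO

Atom tally by fragment:
  H2NOCCH2 → C:2 H:4 O:1 N:1
  CH3 → C:1 H:3
Element totals:
  C: 3
  H: 7
  N: 1
  O: 1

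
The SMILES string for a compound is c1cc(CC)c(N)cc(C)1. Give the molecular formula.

C9H13N

Atom tally by fragment:
  benzene ring core → C:6 H:6
  (− 3 ring H displaced by substituents)
  + C2H5 → C:2 H:5
  + NH2 → N:1 H:2
  + CH3 → C:1 H:3
Element totals:
  C: 9
  H: 13
  N: 1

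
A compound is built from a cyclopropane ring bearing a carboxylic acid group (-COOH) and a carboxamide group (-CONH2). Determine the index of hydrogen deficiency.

3

Atom tally by fragment:
  cyclopropane ring core → C:3 H:6
  (− 2 ring H displaced by substituents)
  + COOH → C:1 H:1 O:2
  + CONH2 → C:1 H:2 O:1 N:1
Element totals:
  C: 5
  H: 7
  N: 1
  O: 3
Molecular formula: C5H7NO3.
DoU = (2C + 2 + N − H − X) / 2 = (2·5 + 2 + 1 − 7 − 0) / 2 = 3.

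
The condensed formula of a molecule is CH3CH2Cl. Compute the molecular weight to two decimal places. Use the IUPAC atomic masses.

Atom tally by fragment:
  CH3 → C:1 H:3
  CH2Cl → C:1 H:2 Cl:1
Element totals:
  C: 2
  H: 5
  Cl: 1
Molecular formula: C2H5Cl.
  M = 2(12.011) + 5(1.008) + 35.45
    = 24.022 + 5.040 + 35.450 = 64.512

64.51 g/mol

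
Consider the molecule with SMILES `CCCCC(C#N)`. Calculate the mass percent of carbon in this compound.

Atom tally by fragment:
  CH3 → C:1 H:3
  CH2 → C:1 H:2
  CH2 → C:1 H:2
  CH2 → C:1 H:2
  CH2CN → C:2 H:2 N:1
Element totals:
  C: 6
  H: 11
  N: 1
Molecular formula: C6H11N.
Molar mass = 97.161 g/mol.
Mass from C: 6 × 12.011 = 72.066 g/mol.
%C = 72.066 / 97.161 × 100 = 74.17%.

74.17%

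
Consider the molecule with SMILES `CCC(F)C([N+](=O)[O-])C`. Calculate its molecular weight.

Atom tally by fragment:
  CH3 → C:1 H:3
  CH2 → C:1 H:2
  CH(F) → C:1 H:1 F:1
  CH(NO2) → C:1 H:1 N:1 O:2
  CH3 → C:1 H:3
Element totals:
  C: 5
  H: 10
  F: 1
  N: 1
  O: 2
Molecular formula: C5H10FNO2.
  M = 5(12.011) + 10(1.008) + 18.998 + 14.007 + 2(15.999)
    = 60.055 + 10.080 + 18.998 + 14.007 + 31.998 = 135.138

135.14 g/mol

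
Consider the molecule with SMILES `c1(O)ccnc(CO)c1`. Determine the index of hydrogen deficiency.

4

Atom tally by fragment:
  pyridine ring core → C:5 H:5 N:1
  (− 2 ring H displaced by substituents)
  + OH → O:1 H:1
  + CH2OH → C:1 H:3 O:1
Element totals:
  C: 6
  H: 7
  N: 1
  O: 2
Molecular formula: C6H7NO2.
DoU = (2C + 2 + N − H − X) / 2 = (2·6 + 2 + 1 − 7 − 0) / 2 = 4.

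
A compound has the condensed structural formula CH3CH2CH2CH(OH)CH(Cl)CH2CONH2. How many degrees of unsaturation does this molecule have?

1

Element totals:
  C: 7
  H: 14
  Cl: 1
  N: 1
  O: 2
Molecular formula: C7H14ClNO2.
DoU = (2C + 2 + N − H − X) / 2 = (2·7 + 2 + 1 − 14 − 1) / 2 = 1.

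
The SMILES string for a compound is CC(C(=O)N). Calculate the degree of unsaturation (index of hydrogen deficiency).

1

Atom tally by fragment:
  CH3 → C:1 H:3
  CH2CONH2 → C:2 H:4 O:1 N:1
Element totals:
  C: 3
  H: 7
  N: 1
  O: 1
Molecular formula: C3H7NO.
DoU = (2C + 2 + N − H − X) / 2 = (2·3 + 2 + 1 − 7 − 0) / 2 = 1.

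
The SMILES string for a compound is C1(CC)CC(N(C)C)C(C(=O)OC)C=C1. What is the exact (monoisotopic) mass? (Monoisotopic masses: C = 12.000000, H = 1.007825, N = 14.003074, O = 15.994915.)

211.1572

Atom tally by fragment:
  cyclohexene ring core → C:6 H:10
  (− 3 ring H displaced by substituents)
  + C2H5 → C:2 H:5
  + N(CH3)2 → N:1 C:2 H:6
  + COOCH3 → C:2 H:3 O:2
Element totals:
  C: 12
  H: 21
  N: 1
  O: 2
Molecular formula: C12H21NO2.
  M = 12(12.0) + 21(1.007825) + 14.003074 + 2(15.994915)
    = 144.000000 + 21.164325 + 14.003074 + 31.989830 = 211.157229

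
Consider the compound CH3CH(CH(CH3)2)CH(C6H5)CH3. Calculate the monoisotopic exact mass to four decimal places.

Atom tally by fragment:
  CH3 → C:1 H:3
  CH(CH(CH3)2) → C:4 H:8
  CH(C6H5) → C:7 H:6
  CH3 → C:1 H:3
Element totals:
  C: 13
  H: 20
Molecular formula: C13H20.
  M = 13(12.0) + 20(1.007825)
    = 156.000000 + 20.156500 = 176.156500

176.1565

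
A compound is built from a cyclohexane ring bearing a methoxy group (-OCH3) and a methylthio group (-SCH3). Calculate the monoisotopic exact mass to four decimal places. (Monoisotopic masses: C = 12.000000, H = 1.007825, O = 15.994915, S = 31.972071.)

Atom tally by fragment:
  cyclohexane ring core → C:6 H:12
  (− 2 ring H displaced by substituents)
  + OCH3 → C:1 H:3 O:1
  + SCH3 → C:1 H:3 S:1
Element totals:
  C: 8
  H: 16
  O: 1
  S: 1
Molecular formula: C8H16OS.
  M = 8(12.0) + 16(1.007825) + 15.994915 + 31.972071
    = 96.000000 + 16.125200 + 15.994915 + 31.972071 = 160.092186

160.0922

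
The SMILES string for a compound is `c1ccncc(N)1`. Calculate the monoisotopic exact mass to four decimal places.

Atom tally by fragment:
  pyridine ring core → C:5 H:5 N:1
  (− 1 ring H displaced by substituents)
  + NH2 → N:1 H:2
Element totals:
  C: 5
  H: 6
  N: 2
Molecular formula: C5H6N2.
  M = 5(12.0) + 6(1.007825) + 2(14.003074)
    = 60.000000 + 6.046950 + 28.006148 = 94.053098

94.0531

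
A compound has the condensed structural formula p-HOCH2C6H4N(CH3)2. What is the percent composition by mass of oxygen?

10.58%

Element totals:
  C: 9
  H: 13
  N: 1
  O: 1
Molecular formula: C9H13NO.
Molar mass = 151.209 g/mol.
Mass from O: 1 × 15.999 = 15.999 g/mol.
%O = 15.999 / 151.209 × 100 = 10.58%.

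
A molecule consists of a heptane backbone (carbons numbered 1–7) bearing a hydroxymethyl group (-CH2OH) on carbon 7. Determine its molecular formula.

Atom tally by fragment:
  CH3 → C:1 H:3
  CH2 → C:1 H:2
  CH2 → C:1 H:2
  CH2 → C:1 H:2
  CH2 → C:1 H:2
  CH2 → C:1 H:2
  CH2CH2OH → C:2 H:5 O:1
Element totals:
  C: 8
  H: 18
  O: 1

C8H18O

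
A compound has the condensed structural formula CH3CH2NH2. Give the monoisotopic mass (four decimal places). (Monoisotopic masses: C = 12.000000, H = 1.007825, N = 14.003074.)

Element totals:
  C: 2
  H: 7
  N: 1
Molecular formula: C2H7N.
  M = 2(12.0) + 7(1.007825) + 14.003074
    = 24.000000 + 7.054775 + 14.003074 = 45.057849

45.0578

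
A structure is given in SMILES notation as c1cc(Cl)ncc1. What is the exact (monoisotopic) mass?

113.0032

Atom tally by fragment:
  pyridine ring core → C:5 H:5 N:1
  (− 1 ring H displaced by substituents)
  + Cl → Cl:1
Element totals:
  C: 5
  H: 4
  Cl: 1
  N: 1
Molecular formula: C5H4ClN.
  M = 5(12.0) + 4(1.007825) + 34.968853 + 14.003074
    = 60.000000 + 4.031300 + 34.968853 + 14.003074 = 113.003227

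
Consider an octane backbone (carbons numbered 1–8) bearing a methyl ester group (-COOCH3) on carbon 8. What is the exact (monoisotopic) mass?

Atom tally by fragment:
  CH3 → C:1 H:3
  CH2 → C:1 H:2
  CH2 → C:1 H:2
  CH2 → C:1 H:2
  CH2 → C:1 H:2
  CH2 → C:1 H:2
  CH2 → C:1 H:2
  CH2COOCH3 → C:3 H:5 O:2
Element totals:
  C: 10
  H: 20
  O: 2
Molecular formula: C10H20O2.
  M = 10(12.0) + 20(1.007825) + 2(15.994915)
    = 120.000000 + 20.156500 + 31.989830 = 172.146330

172.1463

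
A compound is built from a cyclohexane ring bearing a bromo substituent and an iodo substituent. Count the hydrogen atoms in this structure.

Atom tally by fragment:
  cyclohexane ring core → C:6 H:12
  (− 2 ring H displaced by substituents)
  + Br → Br:1
  + I → I:1
Element totals:
  C: 6
  H: 10
  Br: 1
  I: 1

10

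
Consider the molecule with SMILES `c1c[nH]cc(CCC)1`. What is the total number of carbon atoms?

7

Atom tally by fragment:
  pyrrole ring core → C:4 H:5 N:1
  (− 1 ring H displaced by substituents)
  + CH2CH2CH3 → C:3 H:7
Element totals:
  C: 7
  H: 11
  N: 1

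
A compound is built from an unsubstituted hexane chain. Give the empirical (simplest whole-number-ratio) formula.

C3H7

Atom tally by fragment:
  CH3 → C:1 H:3
  CH2 → C:1 H:2
  CH2 → C:1 H:2
  CH2 → C:1 H:2
  CH2 → C:1 H:2
  CH3 → C:1 H:3
Element totals:
  C: 6
  H: 14
Molecular formula: C6H14.
gcd of subscripts = 2; dividing each by 2:
  C: 6/2 = 3
  H: 14/2 = 7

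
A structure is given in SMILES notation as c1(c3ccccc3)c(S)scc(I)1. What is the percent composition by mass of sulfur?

Atom tally by fragment:
  thiophene ring core → C:4 H:4 S:1
  (− 3 ring H displaced by substituents)
  + C6H5 → C:6 H:5
  + SH → S:1 H:1
  + I → I:1
Element totals:
  C: 10
  H: 7
  I: 1
  S: 2
Molecular formula: C10H7IS2.
Molar mass = 318.190 g/mol.
Mass from S: 2 × 32.06 = 64.120 g/mol.
%S = 64.120 / 318.190 × 100 = 20.15%.

20.15%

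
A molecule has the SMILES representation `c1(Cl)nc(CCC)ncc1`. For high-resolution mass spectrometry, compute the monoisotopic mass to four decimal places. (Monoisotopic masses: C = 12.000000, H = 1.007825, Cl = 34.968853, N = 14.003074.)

156.0454

Atom tally by fragment:
  pyrimidine ring core → C:4 H:4 N:2
  (− 2 ring H displaced by substituents)
  + Cl → Cl:1
  + CH2CH2CH3 → C:3 H:7
Element totals:
  C: 7
  H: 9
  Cl: 1
  N: 2
Molecular formula: C7H9ClN2.
  M = 7(12.0) + 9(1.007825) + 34.968853 + 2(14.003074)
    = 84.000000 + 9.070425 + 34.968853 + 28.006148 = 156.045426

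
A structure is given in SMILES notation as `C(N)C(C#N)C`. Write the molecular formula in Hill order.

C4H8N2

Atom tally by fragment:
  H2NCH2 → C:1 H:4 N:1
  CH(CN) → C:2 H:1 N:1
  CH3 → C:1 H:3
Element totals:
  C: 4
  H: 8
  N: 2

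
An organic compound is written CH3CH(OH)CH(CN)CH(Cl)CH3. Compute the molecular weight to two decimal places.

147.60 g/mol

Atom tally by fragment:
  CH3 → C:1 H:3
  CH(OH) → C:1 H:2 O:1
  CH(CN) → C:2 H:1 N:1
  CH(Cl) → C:1 H:1 Cl:1
  CH3 → C:1 H:3
Element totals:
  C: 6
  H: 10
  Cl: 1
  N: 1
  O: 1
Molecular formula: C6H10ClNO.
  M = 6(12.011) + 10(1.008) + 35.45 + 14.007 + 15.999
    = 72.066 + 10.080 + 35.450 + 14.007 + 15.999 = 147.602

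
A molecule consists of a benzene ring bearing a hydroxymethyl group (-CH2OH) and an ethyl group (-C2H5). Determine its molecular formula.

Atom tally by fragment:
  benzene ring core → C:6 H:6
  (− 2 ring H displaced by substituents)
  + CH2OH → C:1 H:3 O:1
  + C2H5 → C:2 H:5
Element totals:
  C: 9
  H: 12
  O: 1

C9H12O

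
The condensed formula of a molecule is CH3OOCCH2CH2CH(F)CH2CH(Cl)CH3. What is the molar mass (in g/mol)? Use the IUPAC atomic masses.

Atom tally by fragment:
  CH3OOCCH2 → C:3 H:5 O:2
  CH2 → C:1 H:2
  CH(F) → C:1 H:1 F:1
  CH2 → C:1 H:2
  CH(Cl) → C:1 H:1 Cl:1
  CH3 → C:1 H:3
Element totals:
  C: 8
  H: 14
  Cl: 1
  F: 1
  O: 2
Molecular formula: C8H14ClFO2.
  M = 8(12.011) + 14(1.008) + 35.45 + 18.998 + 2(15.999)
    = 96.088 + 14.112 + 35.450 + 18.998 + 31.998 = 196.646

196.65 g/mol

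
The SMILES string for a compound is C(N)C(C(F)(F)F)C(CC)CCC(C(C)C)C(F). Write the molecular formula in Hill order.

C13H25F4N

Atom tally by fragment:
  H2NCH2 → C:1 H:4 N:1
  CH(CF3) → C:2 H:1 F:3
  CH(C2H5) → C:3 H:6
  CH2 → C:1 H:2
  CH2 → C:1 H:2
  CH(CH(CH3)2) → C:4 H:8
  CH2F → C:1 H:2 F:1
Element totals:
  C: 13
  H: 25
  F: 4
  N: 1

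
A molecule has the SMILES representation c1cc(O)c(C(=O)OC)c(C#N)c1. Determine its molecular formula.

Atom tally by fragment:
  benzene ring core → C:6 H:6
  (− 3 ring H displaced by substituents)
  + OH → O:1 H:1
  + COOCH3 → C:2 H:3 O:2
  + CN → C:1 N:1
Element totals:
  C: 9
  H: 7
  N: 1
  O: 3

C9H7NO3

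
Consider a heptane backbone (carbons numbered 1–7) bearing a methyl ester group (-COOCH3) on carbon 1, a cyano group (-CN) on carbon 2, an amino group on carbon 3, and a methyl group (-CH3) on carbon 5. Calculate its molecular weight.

212.29 g/mol

Atom tally by fragment:
  CH3OOCCH2 → C:3 H:5 O:2
  CH(CN) → C:2 H:1 N:1
  CH(NH2) → C:1 H:3 N:1
  CH2 → C:1 H:2
  CH(CH3) → C:2 H:4
  CH2 → C:1 H:2
  CH3 → C:1 H:3
Element totals:
  C: 11
  H: 20
  N: 2
  O: 2
Molecular formula: C11H20N2O2.
  M = 11(12.011) + 20(1.008) + 2(14.007) + 2(15.999)
    = 132.121 + 20.160 + 28.014 + 31.998 = 212.293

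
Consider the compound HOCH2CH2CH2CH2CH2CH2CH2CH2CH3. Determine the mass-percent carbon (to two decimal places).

74.93%

Element totals:
  C: 9
  H: 20
  O: 1
Molecular formula: C9H20O.
Molar mass = 144.258 g/mol.
Mass from C: 9 × 12.011 = 108.099 g/mol.
%C = 108.099 / 144.258 × 100 = 74.93%.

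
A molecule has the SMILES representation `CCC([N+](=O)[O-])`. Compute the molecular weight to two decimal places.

Atom tally by fragment:
  CH3 → C:1 H:3
  CH2 → C:1 H:2
  CH2NO2 → C:1 H:2 N:1 O:2
Element totals:
  C: 3
  H: 7
  N: 1
  O: 2
Molecular formula: C3H7NO2.
  M = 3(12.011) + 7(1.008) + 14.007 + 2(15.999)
    = 36.033 + 7.056 + 14.007 + 31.998 = 89.094

89.09 g/mol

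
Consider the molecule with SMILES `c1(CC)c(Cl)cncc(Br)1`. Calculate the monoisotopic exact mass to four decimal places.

Atom tally by fragment:
  pyridine ring core → C:5 H:5 N:1
  (− 3 ring H displaced by substituents)
  + C2H5 → C:2 H:5
  + Cl → Cl:1
  + Br → Br:1
Element totals:
  C: 7
  H: 7
  Br: 1
  Cl: 1
  N: 1
Molecular formula: C7H7BrClN.
  M = 7(12.0) + 7(1.007825) + 78.918338 + 34.968853 + 14.003074
    = 84.000000 + 7.054775 + 78.918338 + 34.968853 + 14.003074 = 218.945040

218.9450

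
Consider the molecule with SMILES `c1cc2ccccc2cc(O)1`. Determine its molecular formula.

Atom tally by fragment:
  naphthalene ring system core → C:10 H:8
  (− 1 ring H displaced by substituents)
  + OH → O:1 H:1
Element totals:
  C: 10
  H: 8
  O: 1

C10H8O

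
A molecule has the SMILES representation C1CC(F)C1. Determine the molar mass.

Atom tally by fragment:
  cyclobutane ring core → C:4 H:8
  (− 1 ring H displaced by substituents)
  + F → F:1
Element totals:
  C: 4
  H: 7
  F: 1
Molecular formula: C4H7F.
  M = 4(12.011) + 7(1.008) + 18.998
    = 48.044 + 7.056 + 18.998 = 74.098

74.10 g/mol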